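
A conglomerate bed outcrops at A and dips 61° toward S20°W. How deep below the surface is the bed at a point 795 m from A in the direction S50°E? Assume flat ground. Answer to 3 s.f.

The hole lies 70° from the dip direction, so the down-dip offset is 795 × cos 70° = 271.91 m.
Depth = down-dip offset × tan(dip) = 271.91 × tan 61° = 271.91 × 1.8040
Depth = 490.53 m

491 m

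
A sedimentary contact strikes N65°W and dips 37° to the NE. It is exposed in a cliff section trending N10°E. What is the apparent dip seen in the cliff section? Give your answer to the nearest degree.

The strike is N65°W and the section trends N10°E; the acute angle between them is β = 75°.
tan α = tan 37° × sin 75° = 0.7536 × 0.9659 = 0.7279
apparent dip = arctan 0.7279 = 36.05°

36°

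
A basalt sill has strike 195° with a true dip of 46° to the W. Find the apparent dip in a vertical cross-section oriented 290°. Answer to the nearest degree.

Angle between strike (195°) and section (290°): β = 85°.
tan(apparent dip) = tan 46° · sin 85° = 1.0316
apparent dip = arctan 1.0316 = 45.89°

46°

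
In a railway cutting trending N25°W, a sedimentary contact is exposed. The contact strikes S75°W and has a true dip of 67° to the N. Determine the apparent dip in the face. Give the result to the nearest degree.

The section lies 80° from the strike.
tan α = tan 67° × sin 80° = 2.3559 × 0.9848 = 2.3201
α = arctan(2.3201) = 66.68°

67°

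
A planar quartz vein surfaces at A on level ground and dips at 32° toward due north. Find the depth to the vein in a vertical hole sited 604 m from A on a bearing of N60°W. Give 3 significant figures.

The hole lies 60° from the dip direction, so the down-dip offset is 604 × cos 60° = 302.00 m.
Depth = down-dip offset × tan(dip) = 302.00 × tan 32° = 302.00 × 0.6249
Depth = 188.71 m

189 m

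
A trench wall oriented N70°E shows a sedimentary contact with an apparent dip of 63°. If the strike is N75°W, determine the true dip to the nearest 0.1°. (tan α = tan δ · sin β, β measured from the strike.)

73.7°

β = acute angle between strike N75°W and section N70°E = 35°.
tan(true dip) = tan 63° / sin 35° = 3.4217
δ = arctan(3.4217) = 73.71°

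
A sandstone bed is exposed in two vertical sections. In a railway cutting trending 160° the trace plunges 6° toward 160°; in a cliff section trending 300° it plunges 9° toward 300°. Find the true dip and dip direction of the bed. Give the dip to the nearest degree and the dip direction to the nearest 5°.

true dip 21°, dip direction 235°

Each apparent-dip line lies in the plane. As unit vectors (x east, y north, z up), v₁ plunges 6°→160° and v₂ plunges 9°→300°.
n = v₁ × v₂ = (-0.198, -0.143, 0.631) (taken with n_z > 0).
tan δ = √(n_x²+n_y²)/n_z = 0.244/0.631, so δ = 21.1°.
Dip direction = atan2(-0.198, -0.143) = 234° (azimuth of n's horizontal projection).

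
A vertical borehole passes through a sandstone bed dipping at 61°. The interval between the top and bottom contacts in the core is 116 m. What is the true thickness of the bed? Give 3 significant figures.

56.2 m

True thickness t = h · cos(dip) = 116 × cos 61°
t = 116 × 0.4848 = 56.238 m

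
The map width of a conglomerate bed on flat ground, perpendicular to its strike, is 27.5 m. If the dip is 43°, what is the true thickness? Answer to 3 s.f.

18.8 m

True thickness t = w · sin(dip) = 27.5 × sin 43°
t = 27.5 × 0.6820 = 18.755 m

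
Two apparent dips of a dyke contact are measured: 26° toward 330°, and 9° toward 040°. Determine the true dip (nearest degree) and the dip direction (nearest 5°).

Represent each trace as a vector plunging at its apparent dip toward its trend (east-north-up frame): v₁ = (-0.449, 0.778, -0.438), v₂ = (0.635, 0.757, -0.156).
n = v₁ × v₂ = (-0.210, 0.349, 0.834) (taken with n_z > 0).
True dip = arccos(n_z / |n|) = arccos(0.8988) = 26.0°.
Dip direction = atan2(-0.210, 0.349) = 329° (azimuth of n's horizontal projection).

true dip 26°, dip direction 330°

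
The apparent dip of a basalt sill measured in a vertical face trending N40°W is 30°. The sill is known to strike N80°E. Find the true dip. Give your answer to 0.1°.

β = acute angle between strike N80°E and section N40°W = 60°.
tan(true dip) = tan 30° / sin 60° = 0.6667
true dip = arctan 0.6667 = 33.69°

33.7°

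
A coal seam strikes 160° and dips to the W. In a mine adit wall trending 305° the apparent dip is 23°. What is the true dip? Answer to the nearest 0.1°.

The section is 35° from the strike.
tan(true dip) = tan 23° / sin 35° = 0.7400
δ = arctan(0.7400) = 36.50°

36.5°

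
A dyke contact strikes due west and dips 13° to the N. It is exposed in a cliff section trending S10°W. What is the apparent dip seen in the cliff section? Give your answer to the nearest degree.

13°

The section lies 80° from the strike.
tan(apparent dip) = tan 13° · sin 80° = 0.2274
α = arctan(0.2274) = 12.81°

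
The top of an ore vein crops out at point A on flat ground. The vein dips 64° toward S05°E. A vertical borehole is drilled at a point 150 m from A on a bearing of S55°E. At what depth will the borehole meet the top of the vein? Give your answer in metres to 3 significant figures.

198 m

The hole lies 50° from the dip direction, so the down-dip offset is 150 × cos 50° = 96.42 m.
Depth = down-dip offset × tan(dip) = 96.42 × tan 64° = 96.42 × 2.0503
Depth = 197.69 m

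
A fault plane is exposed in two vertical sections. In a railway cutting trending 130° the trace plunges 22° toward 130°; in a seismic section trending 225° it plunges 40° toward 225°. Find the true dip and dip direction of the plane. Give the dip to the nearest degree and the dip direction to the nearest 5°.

Represent each trace as a vector plunging at its apparent dip toward its trend (east-north-up frame): v₁ = (0.710, -0.596, -0.375), v₂ = (-0.542, -0.542, -0.643).
The plane normal is n = v₁ × v₂ ∝ (-0.180, -0.659, 0.708).
True dip = arccos(n_z / |n|) = arccos(0.7192) = 44.0°.
Dip direction = azimuth of (n_x, n_y) = atan2(-0.180, -0.659) = 195°.

true dip 44°, dip direction 195°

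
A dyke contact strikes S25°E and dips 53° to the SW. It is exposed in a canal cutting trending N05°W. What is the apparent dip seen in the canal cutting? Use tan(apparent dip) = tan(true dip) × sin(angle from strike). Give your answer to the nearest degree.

The section lies 20° from the strike.
tan(apparent dip) = tan 53° · sin 20° = 0.4539
apparent dip = arctan 0.4539 = 24.41°

24°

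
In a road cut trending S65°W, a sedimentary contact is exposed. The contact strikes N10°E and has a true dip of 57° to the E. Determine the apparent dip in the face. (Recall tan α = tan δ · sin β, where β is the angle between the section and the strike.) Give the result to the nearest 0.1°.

51.6°

The strike is N10°E and the section trends S65°W; the acute angle between them is β = 55°.
tan α = tan 57° × sin 55° = 1.5399 × 0.8192 = 1.2614
apparent dip = arctan 1.2614 = 51.59°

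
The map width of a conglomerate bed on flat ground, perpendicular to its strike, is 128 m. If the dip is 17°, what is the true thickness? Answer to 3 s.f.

37.4 m

True thickness t = w · sin(dip) = 128 × sin 17°
t = 128 × 0.2924 = 37.424 m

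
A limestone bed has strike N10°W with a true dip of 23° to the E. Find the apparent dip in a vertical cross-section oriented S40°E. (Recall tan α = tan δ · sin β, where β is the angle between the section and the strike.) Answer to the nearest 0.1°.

The section lies 30° from the strike.
tan α = tan 23° × sin 30° = 0.4245 × 0.5000 = 0.2122
apparent dip = arctan 0.2122 = 11.98°

12.0°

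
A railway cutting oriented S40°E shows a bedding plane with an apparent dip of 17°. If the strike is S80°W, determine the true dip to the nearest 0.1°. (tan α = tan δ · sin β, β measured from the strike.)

β = acute angle between strike S80°W and section S40°E = 60°.
tan δ = tan α / sin β = tan 17° / sin 60° = 0.3057 / 0.8660 = 0.3530
true dip = arctan 0.3530 = 19.44°

19.4°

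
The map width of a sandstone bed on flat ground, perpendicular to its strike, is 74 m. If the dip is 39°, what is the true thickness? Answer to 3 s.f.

46.6 m

True thickness t = w · sin(dip) = 74 × sin 39°
t = 74 × 0.6293 = 46.570 m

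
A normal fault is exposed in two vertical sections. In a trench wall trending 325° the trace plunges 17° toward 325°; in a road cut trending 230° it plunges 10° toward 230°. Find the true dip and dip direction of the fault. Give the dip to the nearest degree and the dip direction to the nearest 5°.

true dip 20°, dip direction 290°

Represent each trace as a vector plunging at its apparent dip toward its trend (east-north-up frame): v₁ = (-0.549, 0.783, -0.292), v₂ = (-0.754, -0.633, -0.174).
n = v₁ × v₂ = (-0.321, 0.125, 0.938) (taken with n_z > 0).
True dip = arccos(n_z / |n|) = arccos(0.9387) = 20.2°.
Dip direction = atan2(-0.321, 0.125) = 291° (azimuth of n's horizontal projection).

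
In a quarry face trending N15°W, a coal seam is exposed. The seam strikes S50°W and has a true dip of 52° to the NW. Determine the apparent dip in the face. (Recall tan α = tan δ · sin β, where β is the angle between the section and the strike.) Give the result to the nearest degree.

The section lies 65° from the strike.
tan α = tan 52° × sin 65° = 1.2799 × 0.9063 = 1.1600
α = arctan(1.1600) = 49.24°

49°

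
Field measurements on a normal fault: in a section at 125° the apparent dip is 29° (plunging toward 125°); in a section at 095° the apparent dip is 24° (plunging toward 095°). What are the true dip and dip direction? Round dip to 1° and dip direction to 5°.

Each apparent-dip line lies in the plane. As unit vectors (x east, y north, z up), v₁ plunges 29°→125° and v₂ plunges 24°→095°.
n = v₁ × v₂ = (0.165, -0.150, 0.400) (taken with n_z > 0).
tan δ = √(n_x²+n_y²)/n_z = 0.223/0.400, so δ = 29.2°.
Dip direction = azimuth of (n_x, n_y) = atan2(0.165, -0.150) = 132°.

true dip 29°, dip direction 130°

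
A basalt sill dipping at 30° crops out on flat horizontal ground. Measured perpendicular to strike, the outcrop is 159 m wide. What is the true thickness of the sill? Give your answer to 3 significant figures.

79.5 m

True thickness t = w · sin(dip) = 159 × sin 30°
t = 159 × 0.5000 = 79.500 m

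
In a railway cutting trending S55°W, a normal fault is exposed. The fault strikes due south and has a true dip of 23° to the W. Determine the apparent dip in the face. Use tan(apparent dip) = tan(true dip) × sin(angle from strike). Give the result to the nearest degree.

Angle between strike (due south) and section (S55°W): β = 55°.
tan(apparent dip) = tan 23° · sin 55° = 0.3477
apparent dip = arctan 0.3477 = 19.17°

19°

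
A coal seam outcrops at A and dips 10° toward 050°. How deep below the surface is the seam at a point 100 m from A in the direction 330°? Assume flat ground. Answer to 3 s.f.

The hole lies 80° from the dip direction, so the down-dip offset is 100 × cos 80° = 17.36 m.
Depth = down-dip offset × tan(dip) = 17.36 × tan 10° = 17.36 × 0.1763
Depth = 3.06 m

3.06 m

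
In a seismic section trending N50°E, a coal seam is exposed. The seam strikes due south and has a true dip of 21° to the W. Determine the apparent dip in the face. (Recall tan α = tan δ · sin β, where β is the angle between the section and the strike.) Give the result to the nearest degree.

The section lies 50° from the strike.
tan(apparent dip) = tan 21° · sin 50° = 0.2941
α = arctan(0.2941) = 16.39°

16°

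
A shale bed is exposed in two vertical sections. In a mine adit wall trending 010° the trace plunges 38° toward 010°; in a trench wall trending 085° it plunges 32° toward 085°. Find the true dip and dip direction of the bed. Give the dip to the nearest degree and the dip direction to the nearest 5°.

The two traces are lines in the plane: v₁ = (sin 10°·cos 38°, cos 10°·cos 38°, −sin 38°), v₂ = (sin 85°·cos 32°, cos 85°·cos 32°, −sin 32°).
Cross product v₁ × v₂ gives the pole to the plane: n ∝ (0.366, 0.448, 0.646).
True dip = arccos(n_z / |n|) = arccos(0.7450) = 41.8°.
Dip direction = atan2(0.366, 0.448) = 39° (azimuth of n's horizontal projection).

true dip 42°, dip direction 040°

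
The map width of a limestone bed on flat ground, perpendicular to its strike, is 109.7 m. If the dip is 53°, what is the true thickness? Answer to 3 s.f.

87.6 m

True thickness t = w · sin(dip) = 109.7 × sin 53°
t = 109.7 × 0.7986 = 87.610 m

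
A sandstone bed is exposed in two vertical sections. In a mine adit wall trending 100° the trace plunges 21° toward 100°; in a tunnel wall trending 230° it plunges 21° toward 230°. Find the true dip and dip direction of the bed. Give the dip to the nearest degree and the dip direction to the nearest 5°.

The two traces are lines in the plane: v₁ = (sin 100°·cos 21°, cos 100°·cos 21°, −sin 21°), v₂ = (sin 230°·cos 21°, cos 230°·cos 21°, −sin 21°).
The plane normal is n = v₁ × v₂ ∝ (0.157, -0.586, 0.668).
Dip δ = arctan(|n_h|/n_z) = arctan(0.606/0.668) = 42.2°.
The horizontal component of n points toward azimuth atan2(n_x, n_y) = 165°, the dip direction.

true dip 42°, dip direction 165°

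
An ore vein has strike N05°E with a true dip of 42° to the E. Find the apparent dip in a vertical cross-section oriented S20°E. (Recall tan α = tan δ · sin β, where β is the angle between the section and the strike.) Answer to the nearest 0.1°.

20.8°

The strike is N05°E and the section trends S20°E; the acute angle between them is β = 25°.
tan α = tan 42° × sin 25° = 0.9004 × 0.4226 = 0.3805
apparent dip = arctan 0.3805 = 20.83°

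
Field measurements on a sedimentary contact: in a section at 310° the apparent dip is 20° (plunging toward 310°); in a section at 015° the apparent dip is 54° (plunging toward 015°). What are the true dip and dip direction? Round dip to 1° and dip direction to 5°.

true dip 54°, dip direction 025°

Each apparent-dip line lies in the plane. As unit vectors (x east, y north, z up), v₁ plunges 20°→310° and v₂ plunges 54°→015°.
The plane normal is n = v₁ × v₂ ∝ (0.294, 0.634, 0.501).
Dip δ = arctan(|n_h|/n_z) = arctan(0.699/0.501) = 54.4°.
The horizontal component of n points toward azimuth atan2(n_x, n_y) = 25°, the dip direction.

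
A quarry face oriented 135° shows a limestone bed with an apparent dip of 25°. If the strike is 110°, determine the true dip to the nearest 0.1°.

47.8°

β = acute angle between strike 110° and section 135° = 25°.
tan δ = tan α / sin β = tan 25° / sin 25° = 0.4663 / 0.4226 = 1.1034
δ = arctan(1.1034) = 47.81°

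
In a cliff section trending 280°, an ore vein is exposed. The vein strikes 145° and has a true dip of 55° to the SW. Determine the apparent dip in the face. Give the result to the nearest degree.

The strike is 145° and the section trends 280°; the acute angle between them is β = 45°.
tan(apparent dip) = tan 55° · sin 45° = 1.0099
apparent dip = arctan 1.0099 = 45.28°

45°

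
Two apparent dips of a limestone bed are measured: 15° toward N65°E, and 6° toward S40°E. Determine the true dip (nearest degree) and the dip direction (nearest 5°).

true dip 15°, dip direction 075°

The two traces are lines in the plane: v₁ = (sin 65°·cos 15°, cos 65°·cos 15°, −sin 15°), v₂ = (sin 140°·cos 6°, cos 140°·cos 6°, −sin 6°).
The plane normal is n = v₁ × v₂ ∝ (0.240, 0.074, 0.928).
tan δ = √(n_x²+n_y²)/n_z = 0.251/0.928, so δ = 15.1°.
Dip direction = azimuth of (n_x, n_y) = atan2(0.240, 0.074) = 73°.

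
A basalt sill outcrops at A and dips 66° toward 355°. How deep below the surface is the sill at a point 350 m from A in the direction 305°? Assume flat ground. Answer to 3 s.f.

505 m

The hole lies 50° from the dip direction, so the down-dip offset is 350 × cos 50° = 224.98 m.
Depth = down-dip offset × tan(dip) = 224.98 × tan 66° = 224.98 × 2.2460
Depth = 505.30 m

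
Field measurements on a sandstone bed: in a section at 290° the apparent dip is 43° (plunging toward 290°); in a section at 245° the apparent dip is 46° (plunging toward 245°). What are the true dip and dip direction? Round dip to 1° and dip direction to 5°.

Each apparent-dip line lies in the plane. As unit vectors (x east, y north, z up), v₁ plunges 43°→290° and v₂ plunges 46°→245°.
The plane normal is n = v₁ × v₂ ∝ (-0.380, -0.065, 0.359).
tan δ = √(n_x²+n_y²)/n_z = 0.386/0.359, so δ = 47.0°.
The horizontal component of n points toward azimuth atan2(n_x, n_y) = 260°, the dip direction.

true dip 47°, dip direction 260°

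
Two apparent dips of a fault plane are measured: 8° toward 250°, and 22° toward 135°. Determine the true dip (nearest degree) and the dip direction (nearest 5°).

true dip 28°, dip direction 175°

Each apparent-dip line lies in the plane. As unit vectors (x east, y north, z up), v₁ plunges 8°→250° and v₂ plunges 22°→135°.
Cross product v₁ × v₂ gives the pole to the plane: n ∝ (0.036, -0.440, 0.832).
tan δ = √(n_x²+n_y²)/n_z = 0.441/0.832, so δ = 27.9°.
Dip direction = atan2(0.036, -0.440) = 175° (azimuth of n's horizontal projection).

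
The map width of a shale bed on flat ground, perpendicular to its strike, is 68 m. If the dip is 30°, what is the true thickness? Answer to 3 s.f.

True thickness t = w · sin(dip) = 68 × sin 30°
t = 68 × 0.5000 = 34.000 m

34.0 m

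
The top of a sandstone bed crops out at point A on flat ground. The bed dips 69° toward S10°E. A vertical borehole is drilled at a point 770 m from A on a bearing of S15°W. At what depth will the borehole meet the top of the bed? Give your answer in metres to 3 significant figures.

1820 m

The hole lies 25° from the dip direction, so the down-dip offset is 770 × cos 25° = 697.86 m.
Depth = down-dip offset × tan(dip) = 697.86 × tan 69° = 697.86 × 2.6051
Depth = 1817.98 m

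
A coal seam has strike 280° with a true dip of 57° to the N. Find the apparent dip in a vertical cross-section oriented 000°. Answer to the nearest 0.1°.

The section lies 80° from the strike.
tan(apparent dip) = tan 57° · sin 80° = 1.5165
apparent dip = arctan 1.5165 = 56.60°

56.6°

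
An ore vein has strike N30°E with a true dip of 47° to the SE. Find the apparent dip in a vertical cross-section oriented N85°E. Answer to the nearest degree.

The strike is N30°E and the section trends N85°E; the acute angle between them is β = 55°.
tan α = tan 47° × sin 55° = 1.0724 × 0.8192 = 0.8784
α = arctan(0.8784) = 41.30°

41°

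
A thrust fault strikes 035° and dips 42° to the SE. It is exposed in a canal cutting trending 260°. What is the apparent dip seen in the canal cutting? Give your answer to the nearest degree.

The section lies 45° from the strike.
tan(apparent dip) = tan 42° · sin 45° = 0.6367
apparent dip = arctan 0.6367 = 32.48°

32°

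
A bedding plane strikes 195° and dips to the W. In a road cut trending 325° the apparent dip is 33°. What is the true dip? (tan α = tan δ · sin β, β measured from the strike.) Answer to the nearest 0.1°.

40.3°

β = acute angle between strike 195° and section 325° = 50°.
tan(true dip) = tan 33° / sin 50° = 0.8477
true dip = arctan 0.8477 = 40.29°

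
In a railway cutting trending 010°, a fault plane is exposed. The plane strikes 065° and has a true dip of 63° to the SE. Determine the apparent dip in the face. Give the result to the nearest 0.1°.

58.1°

The strike is 065° and the section trends 010°; the acute angle between them is β = 55°.
tan(apparent dip) = tan 63° · sin 55° = 1.6077
α = arctan(1.6077) = 58.12°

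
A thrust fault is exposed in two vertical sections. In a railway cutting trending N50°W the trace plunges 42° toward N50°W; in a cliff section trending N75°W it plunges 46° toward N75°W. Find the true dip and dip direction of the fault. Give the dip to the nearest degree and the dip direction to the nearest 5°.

Each apparent-dip line lies in the plane. As unit vectors (x east, y north, z up), v₁ plunges 42°→N50°W and v₂ plunges 46°→N75°W.
The plane normal is n = v₁ × v₂ ∝ (-0.223, 0.039, 0.218).
tan δ = √(n_x²+n_y²)/n_z = 0.227/0.218, so δ = 46.1°.
Dip direction = atan2(-0.223, 0.039) = 280° (azimuth of n's horizontal projection).

true dip 46°, dip direction 280°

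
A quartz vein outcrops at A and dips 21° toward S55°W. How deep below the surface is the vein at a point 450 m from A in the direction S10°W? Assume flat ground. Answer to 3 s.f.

The hole lies 45° from the dip direction, so the down-dip offset is 450 × cos 45° = 318.20 m.
Depth = down-dip offset × tan(dip) = 318.20 × tan 21° = 318.20 × 0.3839
Depth = 122.14 m

122 m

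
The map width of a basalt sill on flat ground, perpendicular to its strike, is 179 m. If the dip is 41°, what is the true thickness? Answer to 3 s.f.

117 m

True thickness t = w · sin(dip) = 179 × sin 41°
t = 179 × 0.6561 = 117.435 m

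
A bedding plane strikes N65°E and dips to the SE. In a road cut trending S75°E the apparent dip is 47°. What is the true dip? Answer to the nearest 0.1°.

59.1°

The section is 40° from the strike.
tan(true dip) = tan 47° / sin 40° = 1.6683
true dip = arctan 1.6683 = 59.06°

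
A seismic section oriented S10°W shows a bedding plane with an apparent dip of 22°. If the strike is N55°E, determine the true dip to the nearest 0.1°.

The section is 45° from the strike.
tan(true dip) = tan 22° / sin 45° = 0.5714
true dip = arctan 0.5714 = 29.74°

29.7°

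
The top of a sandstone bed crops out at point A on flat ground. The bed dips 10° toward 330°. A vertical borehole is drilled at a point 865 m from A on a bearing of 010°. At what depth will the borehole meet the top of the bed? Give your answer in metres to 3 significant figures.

117 m

The hole lies 40° from the dip direction, so the down-dip offset is 865 × cos 40° = 662.63 m.
Depth = down-dip offset × tan(dip) = 662.63 × tan 10° = 662.63 × 0.1763
Depth = 116.84 m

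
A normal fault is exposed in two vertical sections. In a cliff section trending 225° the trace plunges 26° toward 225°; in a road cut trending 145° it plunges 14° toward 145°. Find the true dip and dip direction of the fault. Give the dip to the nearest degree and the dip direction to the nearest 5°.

true dip 27°, dip direction 205°

The two traces are lines in the plane: v₁ = (sin 225°·cos 26°, cos 225°·cos 26°, −sin 26°), v₂ = (sin 145°·cos 14°, cos 145°·cos 14°, −sin 14°).
The plane normal is n = v₁ × v₂ ∝ (-0.195, -0.398, 0.859).
True dip = arccos(n_z / |n|) = arccos(0.8888) = 27.3°.
Dip direction = azimuth of (n_x, n_y) = atan2(-0.195, -0.398) = 206°.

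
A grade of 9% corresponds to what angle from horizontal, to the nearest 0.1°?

tan θ = 9/100 = 0.0900
θ = arctan(0.0900) = 5.14°

5.1°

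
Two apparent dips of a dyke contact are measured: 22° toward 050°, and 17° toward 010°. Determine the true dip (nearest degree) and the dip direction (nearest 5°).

true dip 22°, dip direction 050°

Each apparent-dip line lies in the plane. As unit vectors (x east, y north, z up), v₁ plunges 22°→050° and v₂ plunges 17°→010°.
The plane normal is n = v₁ × v₂ ∝ (0.179, 0.145, 0.570).
Dip δ = arctan(|n_h|/n_z) = arctan(0.230/0.570) = 22.0°.
Dip direction = atan2(0.179, 0.145) = 51° (azimuth of n's horizontal projection).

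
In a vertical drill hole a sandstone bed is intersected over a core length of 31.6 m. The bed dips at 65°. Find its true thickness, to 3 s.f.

13.4 m

True thickness t = h · cos(dip) = 31.6 × cos 65°
t = 31.6 × 0.4226 = 13.355 m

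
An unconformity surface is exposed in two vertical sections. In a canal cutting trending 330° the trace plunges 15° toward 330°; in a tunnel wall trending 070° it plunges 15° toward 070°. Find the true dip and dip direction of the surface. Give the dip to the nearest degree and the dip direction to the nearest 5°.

Represent each trace as a vector plunging at its apparent dip toward its trend (east-north-up frame): v₁ = (-0.483, 0.837, -0.259), v₂ = (0.908, 0.330, -0.259).
The plane normal is n = v₁ × v₂ ∝ (0.131, 0.360, 0.919).
Dip δ = arctan(|n_h|/n_z) = arctan(0.383/0.919) = 22.6°.
The horizontal component of n points toward azimuth atan2(n_x, n_y) = 20°, the dip direction.

true dip 23°, dip direction 020°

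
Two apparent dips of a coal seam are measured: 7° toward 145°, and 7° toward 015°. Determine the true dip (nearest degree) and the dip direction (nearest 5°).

Each apparent-dip line lies in the plane. As unit vectors (x east, y north, z up), v₁ plunges 7°→145° and v₂ plunges 7°→015°.
The plane normal is n = v₁ × v₂ ∝ (0.216, 0.038, 0.755).
tan δ = √(n_x²+n_y²)/n_z = 0.219/0.755, so δ = 16.2°.
Dip direction = azimuth of (n_x, n_y) = atan2(0.216, 0.038) = 80°.

true dip 16°, dip direction 080°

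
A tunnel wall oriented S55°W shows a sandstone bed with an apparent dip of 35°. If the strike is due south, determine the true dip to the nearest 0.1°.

40.5°

The section is 55° from the strike.
tan(true dip) = tan 35° / sin 55° = 0.8548
true dip = arctan 0.8548 = 40.52°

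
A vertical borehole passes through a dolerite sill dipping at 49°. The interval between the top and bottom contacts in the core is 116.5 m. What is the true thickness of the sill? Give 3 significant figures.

True thickness t = h · cos(dip) = 116.5 × cos 49°
t = 116.5 × 0.6561 = 76.431 m

76.4 m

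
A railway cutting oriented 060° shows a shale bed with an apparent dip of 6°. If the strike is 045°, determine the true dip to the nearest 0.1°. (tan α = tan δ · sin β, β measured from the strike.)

β = acute angle between strike 045° and section 060° = 15°.
tan δ = tan α / sin β = tan 6° / sin 15° = 0.1051 / 0.2588 = 0.4061
true dip = arctan 0.4061 = 22.10°

22.1°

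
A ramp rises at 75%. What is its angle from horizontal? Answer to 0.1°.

tan θ = 75/100 = 0.7500
θ = arctan(0.7500) = 36.87°

36.9°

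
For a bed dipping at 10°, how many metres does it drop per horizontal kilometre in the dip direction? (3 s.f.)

drop per km = 1000 × tan 10° = 1000 × 0.1763

176 m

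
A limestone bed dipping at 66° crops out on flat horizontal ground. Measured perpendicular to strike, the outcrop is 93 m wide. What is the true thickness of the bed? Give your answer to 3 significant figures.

85.0 m

True thickness t = w · sin(dip) = 93 × sin 66°
t = 93 × 0.9135 = 84.960 m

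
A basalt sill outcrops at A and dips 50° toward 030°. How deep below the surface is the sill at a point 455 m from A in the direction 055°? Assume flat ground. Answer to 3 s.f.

491 m

The hole lies 25° from the dip direction, so the down-dip offset is 455 × cos 25° = 412.37 m.
Depth = down-dip offset × tan(dip) = 412.37 × tan 50° = 412.37 × 1.1918
Depth = 491.44 m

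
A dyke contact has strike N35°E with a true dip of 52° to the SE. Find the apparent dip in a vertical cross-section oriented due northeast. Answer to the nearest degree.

13°

Angle between strike (N35°E) and section (due northeast): β = 10°.
tan α = tan 52° × sin 10° = 1.2799 × 0.1736 = 0.2223
apparent dip = arctan 0.2223 = 12.53°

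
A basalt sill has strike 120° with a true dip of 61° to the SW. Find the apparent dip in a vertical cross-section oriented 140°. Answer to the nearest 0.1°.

Angle between strike (120°) and section (140°): β = 20°.
tan(apparent dip) = tan 61° · sin 20° = 0.6170
α = arctan(0.6170) = 31.68°

31.7°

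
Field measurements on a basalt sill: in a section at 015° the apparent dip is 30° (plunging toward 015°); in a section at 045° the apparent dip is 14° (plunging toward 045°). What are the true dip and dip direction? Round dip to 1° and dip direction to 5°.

true dip 37°, dip direction 335°

Represent each trace as a vector plunging at its apparent dip toward its trend (east-north-up frame): v₁ = (0.224, 0.837, -0.500), v₂ = (0.686, 0.686, -0.242).
n = v₁ × v₂ = (-0.141, 0.289, 0.420) (taken with n_z > 0).
tan δ = √(n_x²+n_y²)/n_z = 0.321/0.420, so δ = 37.4°.
The horizontal component of n points toward azimuth atan2(n_x, n_y) = 334°, the dip direction.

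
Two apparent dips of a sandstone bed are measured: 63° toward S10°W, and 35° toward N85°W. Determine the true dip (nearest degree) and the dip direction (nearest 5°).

Each apparent-dip line lies in the plane. As unit vectors (x east, y north, z up), v₁ plunges 63°→S10°W and v₂ plunges 35°→N85°W.
Cross product v₁ × v₂ gives the pole to the plane: n ∝ (-0.320, -0.682, 0.370).
Dip δ = arctan(|n_h|/n_z) = arctan(0.753/0.370) = 63.8°.
Dip direction = azimuth of (n_x, n_y) = atan2(-0.320, -0.682) = 205°.

true dip 64°, dip direction 205°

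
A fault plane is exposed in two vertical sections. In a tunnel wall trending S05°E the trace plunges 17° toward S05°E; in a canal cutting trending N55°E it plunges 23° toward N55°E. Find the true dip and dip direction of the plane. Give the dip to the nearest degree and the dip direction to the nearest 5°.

true dip 36°, dip direction 110°

The two traces are lines in the plane: v₁ = (sin 175°·cos 17°, cos 175°·cos 17°, −sin 17°), v₂ = (sin 55°·cos 23°, cos 55°·cos 23°, −sin 23°).
The plane normal is n = v₁ × v₂ ∝ (0.527, -0.188, 0.762).
tan δ = √(n_x²+n_y²)/n_z = 0.559/0.762, so δ = 36.3°.
The horizontal component of n points toward azimuth atan2(n_x, n_y) = 110°, the dip direction.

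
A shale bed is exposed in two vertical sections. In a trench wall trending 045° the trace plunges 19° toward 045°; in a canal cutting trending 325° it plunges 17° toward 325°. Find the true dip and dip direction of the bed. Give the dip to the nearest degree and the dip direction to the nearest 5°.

Represent each trace as a vector plunging at its apparent dip toward its trend (east-north-up frame): v₁ = (0.669, 0.669, -0.326), v₂ = (-0.549, 0.783, -0.292).
The plane normal is n = v₁ × v₂ ∝ (0.060, 0.374, 0.890).
tan δ = √(n_x²+n_y²)/n_z = 0.379/0.890, so δ = 23.0°.
Dip direction = atan2(0.060, 0.374) = 9° (azimuth of n's horizontal projection).

true dip 23°, dip direction 010°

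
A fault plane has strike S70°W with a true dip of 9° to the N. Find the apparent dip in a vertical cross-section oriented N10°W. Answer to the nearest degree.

9°

Angle between strike (S70°W) and section (N10°W): β = 80°.
tan α = tan 9° × sin 80° = 0.1584 × 0.9848 = 0.1560
α = arctan(0.1560) = 8.87°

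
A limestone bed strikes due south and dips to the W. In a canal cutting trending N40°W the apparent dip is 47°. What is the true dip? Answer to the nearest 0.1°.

The section is 40° from the strike.
tan(true dip) = tan 47° / sin 40° = 1.6683
true dip = arctan 1.6683 = 59.06°

59.1°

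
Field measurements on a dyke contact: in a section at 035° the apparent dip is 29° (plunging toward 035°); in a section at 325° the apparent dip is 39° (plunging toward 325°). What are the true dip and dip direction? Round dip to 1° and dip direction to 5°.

true dip 41°, dip direction 345°

Represent each trace as a vector plunging at its apparent dip toward its trend (east-north-up frame): v₁ = (0.502, 0.716, -0.485), v₂ = (-0.446, 0.637, -0.629).
The plane normal is n = v₁ × v₂ ∝ (-0.142, 0.532, 0.639).
Dip δ = arctan(|n_h|/n_z) = arctan(0.551/0.639) = 40.8°.
Dip direction = azimuth of (n_x, n_y) = atan2(-0.142, 0.532) = 345°.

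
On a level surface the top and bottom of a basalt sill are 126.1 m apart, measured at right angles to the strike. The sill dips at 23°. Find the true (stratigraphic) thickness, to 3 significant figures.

49.3 m

True thickness t = w · sin(dip) = 126.1 × sin 23°
t = 126.1 × 0.3907 = 49.271 m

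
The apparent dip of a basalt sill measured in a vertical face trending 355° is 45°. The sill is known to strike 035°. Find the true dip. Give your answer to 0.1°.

57.3°

β = acute angle between strike 035° and section 355° = 40°.
tan(true dip) = tan 45° / sin 40° = 1.5557
true dip = arctan 1.5557 = 57.27°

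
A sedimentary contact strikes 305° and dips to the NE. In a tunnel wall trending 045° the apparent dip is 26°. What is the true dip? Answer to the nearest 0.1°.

26.3°

The section is 80° from the strike.
tan δ = tan α / sin β = tan 26° / sin 80° = 0.4877 / 0.9848 = 0.4953
true dip = arctan 0.4953 = 26.35°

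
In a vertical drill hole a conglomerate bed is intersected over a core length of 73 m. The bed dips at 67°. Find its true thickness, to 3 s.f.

28.5 m

True thickness t = h · cos(dip) = 73 × cos 67°
t = 73 × 0.3907 = 28.523 m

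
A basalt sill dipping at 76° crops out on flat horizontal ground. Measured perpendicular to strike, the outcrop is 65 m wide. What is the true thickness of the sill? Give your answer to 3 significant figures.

63.1 m

True thickness t = w · sin(dip) = 65 × sin 76°
t = 65 × 0.9703 = 63.069 m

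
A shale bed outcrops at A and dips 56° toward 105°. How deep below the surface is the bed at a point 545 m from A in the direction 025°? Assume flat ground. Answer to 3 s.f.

The hole lies 80° from the dip direction, so the down-dip offset is 545 × cos 80° = 94.64 m.
Depth = down-dip offset × tan(dip) = 94.64 × tan 56° = 94.64 × 1.4826
Depth = 140.31 m

140 m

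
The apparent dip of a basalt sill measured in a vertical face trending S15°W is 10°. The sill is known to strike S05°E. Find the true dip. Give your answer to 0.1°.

27.3°

β = acute angle between strike S05°E and section S15°W = 20°.
tan(true dip) = tan 10° / sin 20° = 0.5155
true dip = arctan 0.5155 = 27.27°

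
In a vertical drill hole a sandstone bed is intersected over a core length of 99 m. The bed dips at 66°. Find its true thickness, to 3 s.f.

True thickness t = h · cos(dip) = 99 × cos 66°
t = 99 × 0.4067 = 40.267 m

40.3 m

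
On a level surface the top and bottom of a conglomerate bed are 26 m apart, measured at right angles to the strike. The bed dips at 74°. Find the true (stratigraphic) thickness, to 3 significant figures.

True thickness t = w · sin(dip) = 26 × sin 74°
t = 26 × 0.9613 = 24.993 m

25.0 m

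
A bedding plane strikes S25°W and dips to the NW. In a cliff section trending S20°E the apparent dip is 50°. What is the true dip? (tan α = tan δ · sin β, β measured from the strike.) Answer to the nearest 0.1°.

59.3°

The section is 45° from the strike.
tan δ = tan α / sin β = tan 50° / sin 45° = 1.1918 / 0.7071 = 1.6854
true dip = arctan 1.6854 = 59.32°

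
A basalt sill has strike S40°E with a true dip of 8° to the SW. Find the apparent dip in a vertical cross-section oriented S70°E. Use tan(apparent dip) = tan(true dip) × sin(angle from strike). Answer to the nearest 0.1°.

4.0°

The strike is S40°E and the section trends S70°E; the acute angle between them is β = 30°.
tan α = tan 8° × sin 30° = 0.1405 × 0.5000 = 0.0703
apparent dip = arctan 0.0703 = 4.02°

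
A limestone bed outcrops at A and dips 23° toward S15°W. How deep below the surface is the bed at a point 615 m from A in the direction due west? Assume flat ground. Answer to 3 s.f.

The hole lies 75° from the dip direction, so the down-dip offset is 615 × cos 75° = 159.17 m.
Depth = down-dip offset × tan(dip) = 159.17 × tan 23° = 159.17 × 0.4245
Depth = 67.57 m

67.6 m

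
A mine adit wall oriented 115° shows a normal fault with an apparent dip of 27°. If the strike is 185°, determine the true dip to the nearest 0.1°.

28.5°

The section is 70° from the strike.
tan(true dip) = tan 27° / sin 70° = 0.5422
δ = arctan(0.5422) = 28.47°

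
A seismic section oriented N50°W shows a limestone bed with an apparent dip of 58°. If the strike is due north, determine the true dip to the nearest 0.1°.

β = acute angle between strike due north and section N50°W = 50°.
tan δ = tan α / sin β = tan 58° / sin 50° = 1.6003 / 0.7660 = 2.0891
true dip = arctan 2.0891 = 64.42°

64.4°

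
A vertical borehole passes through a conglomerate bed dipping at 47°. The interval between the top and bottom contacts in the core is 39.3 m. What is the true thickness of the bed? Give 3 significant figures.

True thickness t = h · cos(dip) = 39.3 × cos 47°
t = 39.3 × 0.6820 = 26.803 m

26.8 m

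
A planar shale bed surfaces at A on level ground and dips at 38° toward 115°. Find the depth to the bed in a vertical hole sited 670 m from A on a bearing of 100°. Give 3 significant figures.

506 m

The hole lies 15° from the dip direction, so the down-dip offset is 670 × cos 15° = 647.17 m.
Depth = down-dip offset × tan(dip) = 647.17 × tan 38° = 647.17 × 0.7813
Depth = 505.62 m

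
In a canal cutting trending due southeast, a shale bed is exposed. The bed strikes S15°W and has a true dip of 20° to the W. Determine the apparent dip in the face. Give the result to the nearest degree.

The strike is S15°W and the section trends due southeast; the acute angle between them is β = 60°.
tan α = tan 20° × sin 60° = 0.3640 × 0.8660 = 0.3152
apparent dip = arctan 0.3152 = 17.50°

17°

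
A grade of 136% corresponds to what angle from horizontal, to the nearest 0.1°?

53.7°

tan θ = 136/100 = 1.3600
θ = arctan(1.3600) = 53.67°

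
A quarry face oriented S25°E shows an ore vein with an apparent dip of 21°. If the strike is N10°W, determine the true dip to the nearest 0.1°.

β = acute angle between strike N10°W and section S25°E = 15°.
tan δ = tan α / sin β = tan 21° / sin 15° = 0.3839 / 0.2588 = 1.4831
true dip = arctan 1.4831 = 56.01°

56.0°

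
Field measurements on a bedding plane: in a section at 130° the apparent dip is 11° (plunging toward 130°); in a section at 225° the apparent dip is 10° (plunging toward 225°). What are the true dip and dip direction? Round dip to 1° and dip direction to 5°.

Represent each trace as a vector plunging at its apparent dip toward its trend (east-north-up frame): v₁ = (0.752, -0.631, -0.191), v₂ = (-0.696, -0.696, -0.174).
Cross product v₁ × v₂ gives the pole to the plane: n ∝ (0.023, -0.263, 0.963).
Dip δ = arctan(|n_h|/n_z) = arctan(0.264/0.963) = 15.4°.
The horizontal component of n points toward azimuth atan2(n_x, n_y) = 175°, the dip direction.

true dip 15°, dip direction 175°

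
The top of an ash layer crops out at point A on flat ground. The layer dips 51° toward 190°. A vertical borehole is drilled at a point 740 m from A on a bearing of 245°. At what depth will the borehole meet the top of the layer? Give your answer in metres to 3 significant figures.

The hole lies 55° from the dip direction, so the down-dip offset is 740 × cos 55° = 424.45 m.
Depth = down-dip offset × tan(dip) = 424.45 × tan 51° = 424.45 × 1.2349
Depth = 524.15 m

524 m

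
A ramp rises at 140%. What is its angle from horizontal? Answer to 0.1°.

54.5°

tan θ = 140/100 = 1.4000
θ = arctan(1.4000) = 54.46°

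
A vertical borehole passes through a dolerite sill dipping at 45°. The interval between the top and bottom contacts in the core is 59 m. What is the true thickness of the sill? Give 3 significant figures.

True thickness t = h · cos(dip) = 59 × cos 45°
t = 59 × 0.7071 = 41.719 m

41.7 m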